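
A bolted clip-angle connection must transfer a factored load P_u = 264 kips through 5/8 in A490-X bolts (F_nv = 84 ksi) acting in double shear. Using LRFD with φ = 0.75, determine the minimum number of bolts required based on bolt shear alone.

A_b = π·0.625²/4 = 0.3068 in².
Per-bolt design strength φR_n = 0.75 × 84 × 0.3068 × 2 = 38.66 kips.
n ≥ 264 / 38.66 = 6.829 → use 7 bolts.

7 bolts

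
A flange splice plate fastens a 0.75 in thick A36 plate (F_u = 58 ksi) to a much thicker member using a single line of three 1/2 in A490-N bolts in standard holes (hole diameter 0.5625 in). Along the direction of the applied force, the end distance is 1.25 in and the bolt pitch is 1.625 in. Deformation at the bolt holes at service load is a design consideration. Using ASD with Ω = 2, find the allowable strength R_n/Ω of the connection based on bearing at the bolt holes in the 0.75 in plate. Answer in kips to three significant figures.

77.5 kips

Per bolt r_n = 1.2 l_c t F_u ≤ 2.4 d t F_u; upper limit = 2.4 × 0.5 × 0.75 × 58 = 52.2 kips.
Edge bolt: l_c = 1.25 − 0.5625/2 = 0.9688 in → 1.2 × 0.9688 × 0.75 × 58 = 50.57 → r_n = 50.57 kips.
Interior bolts: l_c = 1.625 − 0.5625 = 1.062 in → 1.2 × 1.062 × 0.75 × 58 = 55.46 → r_n = 52.2 kips.
R_n = 1 × 50.57 + 2 × 52.2 = 155 kips.
Allowable strength R_n/Ω = 155 / 2 = 77.5 kips.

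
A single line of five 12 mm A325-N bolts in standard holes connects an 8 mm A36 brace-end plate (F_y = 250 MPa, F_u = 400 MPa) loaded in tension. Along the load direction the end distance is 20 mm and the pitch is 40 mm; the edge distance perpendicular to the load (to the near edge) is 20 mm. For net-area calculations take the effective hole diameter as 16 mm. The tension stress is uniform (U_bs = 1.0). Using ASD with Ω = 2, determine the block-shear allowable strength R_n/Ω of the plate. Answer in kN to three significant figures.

Shear plane L_v = 20 + 4·40 = 180 mm; A_gv = 180 × 8 = 1440 mm².
A_nv = (180 − 4.5·16) × 8 = 864 mm².
A_nt = (20 − 0.5·16) × 8 = 96 mm².
0.6 F_u A_nv = 207.4 kN; 0.6 F_y A_gv = 216 kN → shear rupture governs the shear term.
R_n = 207.4 + 1.0 × 400 × 96 / 1000 = 245.8 kN.
Allowable strength R_n/Ω = 245.8 / 2 = 123 kN.

123 kN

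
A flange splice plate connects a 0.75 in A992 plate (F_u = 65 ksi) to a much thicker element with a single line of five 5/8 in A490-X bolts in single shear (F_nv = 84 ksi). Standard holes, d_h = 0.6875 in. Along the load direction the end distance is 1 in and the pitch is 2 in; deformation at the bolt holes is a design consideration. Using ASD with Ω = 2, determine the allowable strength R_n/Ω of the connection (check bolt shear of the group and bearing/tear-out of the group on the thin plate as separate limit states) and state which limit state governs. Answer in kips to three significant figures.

Bolt shear: A_b = π·0.625²/4 = 0.3068 in²; R_n = 84 × 0.3068 × 5 × 1 = 128.9 kips → 128.9 / 2 = 64.4 kips.
Bearing (1.2 l_c t F_u ≤ 2.4 d t F_u): upper limit = 2.4·0.625·0.75·65 = 73.12 kips.
  Edge l_c = 1 − 0.6875/2 = 0.6562 → r_n = 38.39 kips; interior l_c = 2 − 0.6875 = 1.312 → r_n = 73.12 kips.
  R_n,bearing = 1·38.39 + 4·73.12 = 330.9 kips → 330.9 / 2 = 165 kips.
Bolt shear governs: 64.4 kips.

64.4 kips (bolt shear governs)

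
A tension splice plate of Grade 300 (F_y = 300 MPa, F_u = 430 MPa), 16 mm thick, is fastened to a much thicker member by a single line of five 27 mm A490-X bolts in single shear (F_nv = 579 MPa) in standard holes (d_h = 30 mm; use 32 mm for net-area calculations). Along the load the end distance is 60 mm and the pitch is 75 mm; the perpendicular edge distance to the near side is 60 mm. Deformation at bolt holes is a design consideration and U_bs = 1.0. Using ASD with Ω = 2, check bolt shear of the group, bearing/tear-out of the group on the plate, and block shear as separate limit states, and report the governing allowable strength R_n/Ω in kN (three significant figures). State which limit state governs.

Bolt shear: A_b = π·27²/4 = 572.6 mm²; R_n = 579 × 572.6 × 5 × 1 / 1000 = 1658 kN → 1658 / 2 = 829 kN.
Bearing: edge l_c = 45, r_n = 371.5 kN; interior l_c = 45, r_n = 371.5 kN; R_n = 371.5 + 4·371.5 = 1858 kN → 929 kN.
Block shear: A_gv = 5760, A_nv = 3456, A_nt = 704 mm²; R_n = min(0.6F_uA_nv, 0.6F_yA_gv) + U_bs·F_u·A_nt = 1194 kN → 597 kN.
Block shear governs: 597 kN.

597 kN (block shear governs)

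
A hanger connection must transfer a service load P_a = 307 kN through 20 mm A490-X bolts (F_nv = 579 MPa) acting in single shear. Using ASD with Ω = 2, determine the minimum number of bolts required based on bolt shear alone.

4 bolts

A_b = π·20²/4 = 314.2 mm².
Per-bolt allowable strength R_n/Ω = 579 × 314.2 × 1 / 1000 / 2 = 90.95 kN.
n ≥ 307 / 90.95 = 3.376 → use 4 bolts.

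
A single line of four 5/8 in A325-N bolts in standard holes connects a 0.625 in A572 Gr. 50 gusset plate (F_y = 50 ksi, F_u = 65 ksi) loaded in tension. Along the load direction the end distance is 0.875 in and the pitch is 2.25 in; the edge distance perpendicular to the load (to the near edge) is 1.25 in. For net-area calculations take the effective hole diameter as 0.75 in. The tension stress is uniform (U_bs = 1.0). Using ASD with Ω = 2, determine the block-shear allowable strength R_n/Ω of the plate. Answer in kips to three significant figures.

Shear plane L_v = 0.875 + 3·2.25 = 7.625 in; A_gv = 7.625 × 0.625 = 4.766 in².
A_nv = (7.625 − 3.5·0.75) × 0.625 = 3.125 in².
A_nt = (1.25 − 0.5·0.75) × 0.625 = 0.5469 in².
0.6 F_u A_nv = 121.9 kips; 0.6 F_y A_gv = 143 kips → shear rupture governs the shear term.
R_n = 121.9 + 1.0 × 65 × 0.5469 = 157.4 kips.
Allowable strength R_n/Ω = 157.4 / 2 = 78.7 kips.

78.7 kips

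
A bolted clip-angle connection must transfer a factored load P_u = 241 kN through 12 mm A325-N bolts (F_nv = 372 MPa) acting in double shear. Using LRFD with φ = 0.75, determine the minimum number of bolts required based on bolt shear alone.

4 bolts

A_b = π·12²/4 = 113.1 mm².
Per-bolt design strength φR_n = 0.75 × 372 × 113.1 × 2 / 1000 = 63.11 kN.
n ≥ 241 / 63.11 = 3.819 → use 4 bolts.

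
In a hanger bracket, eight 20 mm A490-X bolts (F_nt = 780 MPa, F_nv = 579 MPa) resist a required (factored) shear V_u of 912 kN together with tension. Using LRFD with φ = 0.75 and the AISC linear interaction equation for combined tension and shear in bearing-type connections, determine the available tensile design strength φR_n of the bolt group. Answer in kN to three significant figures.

A_b = π·20²/4 = 314.2 mm²; f_rv = 912 × 1000 / (8 × 314.2) = 362.9 MPa.
F'_nt = 1.3 F_nt − (F_nt / φF_nv) f_rv = 1.3·780 − (780/(0.75·579))·362.9 = 362.2 MPa, capped at F_nt → F'_nt = 362.2 MPa.
R_n = F'_nt · A_b · n = 362.2 × 314.2 × 8 / 1000 = 910.3 kN.
Design strength φR_n = 0.75 × 910.3 = 683 kN.

683 kN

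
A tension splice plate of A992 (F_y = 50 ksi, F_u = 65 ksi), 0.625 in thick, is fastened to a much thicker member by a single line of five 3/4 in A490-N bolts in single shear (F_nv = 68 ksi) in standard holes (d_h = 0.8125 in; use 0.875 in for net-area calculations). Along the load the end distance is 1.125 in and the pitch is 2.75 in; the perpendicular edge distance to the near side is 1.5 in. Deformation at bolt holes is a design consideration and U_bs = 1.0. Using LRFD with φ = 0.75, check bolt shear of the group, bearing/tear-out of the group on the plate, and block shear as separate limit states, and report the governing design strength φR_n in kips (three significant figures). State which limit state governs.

113 kips (bolt shear governs)

Bolt shear: A_b = π·0.75²/4 = 0.4418 in²; R_n = 68 × 0.4418 × 5 × 1 = 150.2 kips → 0.75 × 150.2 = 113 kips.
Bearing: edge l_c = 0.7188, r_n = 35.04 kips; interior l_c = 1.938, r_n = 73.12 kips; R_n = 35.04 + 4·73.12 = 327.5 kips → 246 kips.
Block shear: A_gv = 7.578, A_nv = 5.117, A_nt = 0.6641 in²; R_n = min(0.6F_uA_nv, 0.6F_yA_gv) + U_bs·F_u·A_nt = 242.7 kips → 182 kips.
Bolt shear governs: 113 kips.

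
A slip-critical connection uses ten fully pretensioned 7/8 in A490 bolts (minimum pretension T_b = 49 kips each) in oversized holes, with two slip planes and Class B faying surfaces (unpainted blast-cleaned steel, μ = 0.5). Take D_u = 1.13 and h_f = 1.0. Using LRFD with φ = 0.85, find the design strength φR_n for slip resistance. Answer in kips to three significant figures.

R_n = μ · D_u · h_f · T_b · n_s · n_b = 0.5 × 1.13 × 1.0 × 49 × 2 × 10 = 553.7 kips.
Design strength φR_n = 0.85 × 553.7 = 471 kips.

471 kips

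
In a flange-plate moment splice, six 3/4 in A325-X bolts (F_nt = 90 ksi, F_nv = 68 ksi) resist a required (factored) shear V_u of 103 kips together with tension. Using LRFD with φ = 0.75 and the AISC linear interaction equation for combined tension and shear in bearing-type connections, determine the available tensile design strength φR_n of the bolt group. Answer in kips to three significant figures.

A_b = π·0.75²/4 = 0.4418 in²; f_rv = 103 / (6 × 0.4418) = 38.86 ksi.
F'_nt = 1.3 F_nt − (F_nt / φF_nv) f_rv = 1.3·90 − (90/(0.75·68))·38.86 = 48.43 ksi, capped at F_nt → F'_nt = 48.43 ksi.
R_n = F'_nt · A_b · n = 48.43 × 0.4418 × 6 = 128.4 kips.
Design strength φR_n = 0.75 × 128.4 = 96.3 kips.

96.3 kips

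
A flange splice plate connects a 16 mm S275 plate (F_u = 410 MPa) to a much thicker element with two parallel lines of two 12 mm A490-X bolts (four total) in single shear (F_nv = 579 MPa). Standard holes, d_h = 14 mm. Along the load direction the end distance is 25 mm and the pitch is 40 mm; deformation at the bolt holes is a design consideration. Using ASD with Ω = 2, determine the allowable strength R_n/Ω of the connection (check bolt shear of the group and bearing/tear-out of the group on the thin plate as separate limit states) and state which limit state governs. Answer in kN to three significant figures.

Bolt shear: A_b = π·12²/4 = 113.1 mm²; R_n = 579 × 113.1 × 4 × 1 / 1000 = 261.9 kN → 261.9 / 2 = 131 kN.
Bearing (1.2 l_c t F_u ≤ 2.4 d t F_u): upper limit = 2.4·12·16·410 / 1000 = 188.9 kN.
  Edge l_c = 25 − 14/2 = 18 → r_n = 141.7 kN; interior l_c = 40 − 14 = 26 → r_n = 188.9 kN.
  R_n,bearing = 2·141.7 + 2·188.9 = 661.2 kN → 661.2 / 2 = 331 kN.
Bolt shear governs: 131 kN.

131 kN (bolt shear governs)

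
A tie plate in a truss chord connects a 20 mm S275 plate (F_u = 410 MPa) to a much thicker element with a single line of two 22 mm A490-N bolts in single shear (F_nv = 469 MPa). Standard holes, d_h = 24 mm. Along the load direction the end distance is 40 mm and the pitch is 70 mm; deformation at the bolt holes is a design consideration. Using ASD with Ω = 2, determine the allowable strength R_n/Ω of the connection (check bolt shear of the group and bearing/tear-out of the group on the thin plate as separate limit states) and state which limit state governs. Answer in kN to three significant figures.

Bolt shear: A_b = π·22²/4 = 380.1 mm²; R_n = 469 × 380.1 × 2 × 1 / 1000 = 356.6 kN → 356.6 / 2 = 178 kN.
Bearing (1.2 l_c t F_u ≤ 2.4 d t F_u): upper limit = 2.4·22·20·410 / 1000 = 433 kN.
  Edge l_c = 40 − 24/2 = 28 → r_n = 275.5 kN; interior l_c = 70 − 24 = 46 → r_n = 433 kN.
  R_n,bearing = 1·275.5 + 1·433 = 708.5 kN → 708.5 / 2 = 354 kN.
Bolt shear governs: 178 kN.

178 kN (bolt shear governs)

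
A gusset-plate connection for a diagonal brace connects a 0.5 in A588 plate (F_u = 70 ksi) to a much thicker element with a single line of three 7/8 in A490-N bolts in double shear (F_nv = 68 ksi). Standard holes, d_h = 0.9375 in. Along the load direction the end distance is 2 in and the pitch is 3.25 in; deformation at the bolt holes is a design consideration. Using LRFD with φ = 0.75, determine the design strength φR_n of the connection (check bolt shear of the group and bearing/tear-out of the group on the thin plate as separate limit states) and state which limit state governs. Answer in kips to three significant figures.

158 kips (bearing governs)

Bolt shear: A_b = π·0.875²/4 = 0.6013 in²; R_n = 68 × 0.6013 × 3 × 2 = 245.3 kips → 0.75 × 245.3 = 184 kips.
Bearing (1.2 l_c t F_u ≤ 2.4 d t F_u): upper limit = 2.4·0.875·0.5·70 = 73.5 kips.
  Edge l_c = 2 − 0.9375/2 = 1.531 → r_n = 64.31 kips; interior l_c = 3.25 − 0.9375 = 2.312 → r_n = 73.5 kips.
  R_n,bearing = 1·64.31 + 2·73.5 = 211.3 kips → 0.75 × 211.3 = 158 kips.
Bearing governs: 158 kips.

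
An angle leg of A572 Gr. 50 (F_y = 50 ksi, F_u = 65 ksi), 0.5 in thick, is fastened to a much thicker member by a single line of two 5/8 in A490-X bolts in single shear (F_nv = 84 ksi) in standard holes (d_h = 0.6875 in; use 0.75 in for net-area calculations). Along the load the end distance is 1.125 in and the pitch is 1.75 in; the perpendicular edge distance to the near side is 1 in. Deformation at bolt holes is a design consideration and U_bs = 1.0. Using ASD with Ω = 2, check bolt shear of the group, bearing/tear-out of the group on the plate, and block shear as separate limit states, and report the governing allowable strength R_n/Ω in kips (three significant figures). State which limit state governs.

Bolt shear: A_b = π·0.625²/4 = 0.3068 in²; R_n = 84 × 0.3068 × 2 × 1 = 51.54 kips → 51.54 / 2 = 25.8 kips.
Bearing: edge l_c = 0.7812, r_n = 30.47 kips; interior l_c = 1.062, r_n = 41.44 kips; R_n = 30.47 + 1·41.44 = 71.91 kips → 36 kips.
Block shear: A_gv = 1.438, A_nv = 0.875, A_nt = 0.3125 in²; R_n = min(0.6F_uA_nv, 0.6F_yA_gv) + U_bs·F_u·A_nt = 54.44 kips → 27.2 kips.
Bolt shear governs: 25.8 kips.

25.8 kips (bolt shear governs)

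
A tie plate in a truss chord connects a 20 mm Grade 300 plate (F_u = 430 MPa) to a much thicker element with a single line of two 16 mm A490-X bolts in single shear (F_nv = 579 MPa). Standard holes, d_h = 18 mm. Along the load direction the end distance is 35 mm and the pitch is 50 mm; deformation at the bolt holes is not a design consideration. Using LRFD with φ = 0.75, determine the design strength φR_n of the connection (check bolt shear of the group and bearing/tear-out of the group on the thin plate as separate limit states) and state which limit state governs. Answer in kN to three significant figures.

Bolt shear: A_b = π·16²/4 = 201.1 mm²; R_n = 579 × 201.1 × 2 × 1 / 1000 = 232.8 kN → 0.75 × 232.8 = 175 kN.
Bearing (1.5 l_c t F_u ≤ 3.0 d t F_u): upper limit = 3.0·16·20·430 / 1000 = 412.8 kN.
  Edge l_c = 35 − 18/2 = 26 → r_n = 335.4 kN; interior l_c = 50 − 18 = 32 → r_n = 412.8 kN.
  R_n,bearing = 1·335.4 + 1·412.8 = 748.2 kN → 0.75 × 748.2 = 561 kN.
Bolt shear governs: 175 kN.

175 kN (bolt shear governs)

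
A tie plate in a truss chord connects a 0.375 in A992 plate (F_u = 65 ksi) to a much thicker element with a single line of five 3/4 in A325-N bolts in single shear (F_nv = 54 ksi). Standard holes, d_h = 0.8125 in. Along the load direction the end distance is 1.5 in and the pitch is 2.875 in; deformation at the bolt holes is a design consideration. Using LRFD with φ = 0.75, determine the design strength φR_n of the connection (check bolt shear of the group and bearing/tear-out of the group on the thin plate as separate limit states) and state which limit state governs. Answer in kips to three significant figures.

Bolt shear: A_b = π·0.75²/4 = 0.4418 in²; R_n = 54 × 0.4418 × 5 × 1 = 119.3 kips → 0.75 × 119.3 = 89.5 kips.
Bearing (1.2 l_c t F_u ≤ 2.4 d t F_u): upper limit = 2.4·0.75·0.375·65 = 43.87 kips.
  Edge l_c = 1.5 − 0.8125/2 = 1.094 → r_n = 31.99 kips; interior l_c = 2.875 − 0.8125 = 2.062 → r_n = 43.87 kips.
  R_n,bearing = 1·31.99 + 4·43.87 = 207.5 kips → 0.75 × 207.5 = 156 kips.
Bolt shear governs: 89.5 kips.

89.5 kips (bolt shear governs)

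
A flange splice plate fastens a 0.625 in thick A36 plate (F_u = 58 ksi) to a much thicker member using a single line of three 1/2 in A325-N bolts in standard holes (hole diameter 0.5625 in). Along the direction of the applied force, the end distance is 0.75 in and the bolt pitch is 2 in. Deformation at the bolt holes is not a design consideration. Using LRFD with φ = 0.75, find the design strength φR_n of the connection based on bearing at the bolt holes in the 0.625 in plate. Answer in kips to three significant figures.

Per bolt r_n = 1.5 l_c t F_u ≤ 3.0 d t F_u; upper limit = 3.0 × 0.5 × 0.625 × 58 = 54.38 kips.
Edge bolt: l_c = 0.75 − 0.5625/2 = 0.4688 in → 1.5 × 0.4688 × 0.625 × 58 = 25.49 → r_n = 25.49 kips.
Interior bolts: l_c = 2 − 0.5625 = 1.438 in → 1.5 × 1.438 × 0.625 × 58 = 78.16 → r_n = 54.38 kips.
R_n = 1 × 25.49 + 2 × 54.38 = 134.2 kips.
Design strength φR_n = 0.75 × 134.2 = 101 kips.

101 kips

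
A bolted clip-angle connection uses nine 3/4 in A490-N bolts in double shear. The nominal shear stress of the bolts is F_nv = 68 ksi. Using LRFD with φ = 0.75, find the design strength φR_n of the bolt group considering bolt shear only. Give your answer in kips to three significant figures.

406 kips

A_b = π × 0.75² / 4 = 0.4418 in².
R_n = F_nv · A_b · n · n_s = 68 × 0.4418 × 9 × 2 = 540.7 kips.
Design strength φR_n = 0.75 × 540.7 = 406 kips.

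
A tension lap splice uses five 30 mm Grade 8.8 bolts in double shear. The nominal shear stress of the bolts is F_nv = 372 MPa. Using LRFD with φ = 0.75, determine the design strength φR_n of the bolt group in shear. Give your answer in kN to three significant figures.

A_b = π × 30² / 4 = 706.9 mm².
R_n = F_nv · A_b · n · n_s = 372 × 706.9 × 5 × 2 / 1000 = 2630 kN.
Design strength φR_n = 0.75 × 2630 = 1970 kN.

1970 kN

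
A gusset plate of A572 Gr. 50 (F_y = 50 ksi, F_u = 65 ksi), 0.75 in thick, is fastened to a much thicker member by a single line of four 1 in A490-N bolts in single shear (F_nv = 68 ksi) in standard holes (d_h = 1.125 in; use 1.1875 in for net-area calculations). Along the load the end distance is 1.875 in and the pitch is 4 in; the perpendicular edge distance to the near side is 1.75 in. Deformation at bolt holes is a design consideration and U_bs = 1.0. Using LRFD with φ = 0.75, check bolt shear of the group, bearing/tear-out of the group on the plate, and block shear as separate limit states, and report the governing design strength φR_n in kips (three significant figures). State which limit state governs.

Bolt shear: A_b = π·1²/4 = 0.7854 in²; R_n = 68 × 0.7854 × 4 × 1 = 213.6 kips → 0.75 × 213.6 = 160 kips.
Bearing: edge l_c = 1.312, r_n = 76.78 kips; interior l_c = 2.875, r_n = 117 kips; R_n = 76.78 + 3·117 = 427.8 kips → 321 kips.
Block shear: A_gv = 10.41, A_nv = 7.289, A_nt = 0.8672 in²; R_n = min(0.6F_uA_nv, 0.6F_yA_gv) + U_bs·F_u·A_nt = 340.6 kips → 255 kips.
Bolt shear governs: 160 kips.

160 kips (bolt shear governs)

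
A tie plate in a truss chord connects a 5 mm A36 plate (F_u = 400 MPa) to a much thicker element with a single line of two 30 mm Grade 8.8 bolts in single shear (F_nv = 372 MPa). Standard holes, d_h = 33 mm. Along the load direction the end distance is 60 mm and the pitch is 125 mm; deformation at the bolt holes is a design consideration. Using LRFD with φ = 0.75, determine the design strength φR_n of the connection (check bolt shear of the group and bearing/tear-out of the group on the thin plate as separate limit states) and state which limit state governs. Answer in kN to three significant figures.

Bolt shear: A_b = π·30²/4 = 706.9 mm²; R_n = 372 × 706.9 × 2 × 1 / 1000 = 525.9 kN → 0.75 × 525.9 = 394 kN.
Bearing (1.2 l_c t F_u ≤ 2.4 d t F_u): upper limit = 2.4·30·5·400 / 1000 = 144 kN.
  Edge l_c = 60 − 33/2 = 43.5 → r_n = 104.4 kN; interior l_c = 125 − 33 = 92 → r_n = 144 kN.
  R_n,bearing = 1·104.4 + 1·144 = 248.4 kN → 0.75 × 248.4 = 186 kN.
Bearing governs: 186 kN.

186 kN (bearing governs)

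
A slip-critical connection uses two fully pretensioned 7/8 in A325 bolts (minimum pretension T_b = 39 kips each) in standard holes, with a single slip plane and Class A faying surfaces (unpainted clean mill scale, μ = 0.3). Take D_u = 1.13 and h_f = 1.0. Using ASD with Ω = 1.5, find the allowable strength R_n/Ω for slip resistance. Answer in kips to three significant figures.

R_n = μ · D_u · h_f · T_b · n_s · n_b = 0.3 × 1.13 × 1.0 × 39 × 1 × 2 = 26.44 kips.
Allowable strength R_n/Ω = 26.44 / 1.5 = 17.6 kips.

17.6 kips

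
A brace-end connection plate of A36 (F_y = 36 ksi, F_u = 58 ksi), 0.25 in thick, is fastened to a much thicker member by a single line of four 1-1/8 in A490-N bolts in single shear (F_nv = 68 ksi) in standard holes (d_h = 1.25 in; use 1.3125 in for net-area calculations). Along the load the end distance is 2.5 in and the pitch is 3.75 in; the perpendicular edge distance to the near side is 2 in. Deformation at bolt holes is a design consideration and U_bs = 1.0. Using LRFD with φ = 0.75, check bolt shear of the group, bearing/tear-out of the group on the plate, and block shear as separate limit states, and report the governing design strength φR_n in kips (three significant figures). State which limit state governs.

70.3 kips (block shear governs)

Bolt shear: A_b = π·1.125²/4 = 0.994 in²; R_n = 68 × 0.994 × 4 × 1 = 270.4 kips → 0.75 × 270.4 = 203 kips.
Bearing: edge l_c = 1.875, r_n = 32.62 kips; interior l_c = 2.5, r_n = 39.15 kips; R_n = 32.62 + 3·39.15 = 150.1 kips → 113 kips.
Block shear: A_gv = 3.438, A_nv = 2.289, A_nt = 0.3359 in²; R_n = min(0.6F_uA_nv, 0.6F_yA_gv) + U_bs·F_u·A_nt = 93.73 kips → 70.3 kips.
Block shear governs: 70.3 kips.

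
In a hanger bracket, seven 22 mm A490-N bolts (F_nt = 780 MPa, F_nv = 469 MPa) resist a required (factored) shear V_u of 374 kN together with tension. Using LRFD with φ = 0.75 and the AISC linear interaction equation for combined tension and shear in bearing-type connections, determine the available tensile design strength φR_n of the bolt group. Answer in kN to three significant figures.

1400 kN

A_b = π·22²/4 = 380.1 mm²; f_rv = 374 × 1000 / (7 × 380.1) = 140.6 MPa.
F'_nt = 1.3 F_nt − (F_nt / φF_nv) f_rv = 1.3·780 − (780/(0.75·469))·140.6 = 702.3 MPa, capped at F_nt → F'_nt = 702.3 MPa.
R_n = F'_nt · A_b · n = 702.3 × 380.1 × 7 / 1000 = 1869 kN.
Design strength φR_n = 0.75 × 1869 = 1400 kN.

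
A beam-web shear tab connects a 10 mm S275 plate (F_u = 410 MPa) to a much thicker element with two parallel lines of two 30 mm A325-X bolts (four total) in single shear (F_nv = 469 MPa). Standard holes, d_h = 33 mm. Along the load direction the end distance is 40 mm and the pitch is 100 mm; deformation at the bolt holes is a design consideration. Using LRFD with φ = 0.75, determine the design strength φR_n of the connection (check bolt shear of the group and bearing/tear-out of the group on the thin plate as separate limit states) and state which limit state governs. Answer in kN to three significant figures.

Bolt shear: A_b = π·30²/4 = 706.9 mm²; R_n = 469 × 706.9 × 4 × 1 / 1000 = 1326 kN → 0.75 × 1326 = 995 kN.
Bearing (1.2 l_c t F_u ≤ 2.4 d t F_u): upper limit = 2.4·30·10·410 / 1000 = 295.2 kN.
  Edge l_c = 40 − 33/2 = 23.5 → r_n = 115.6 kN; interior l_c = 100 − 33 = 67 → r_n = 295.2 kN.
  R_n,bearing = 2·115.6 + 2·295.2 = 821.6 kN → 0.75 × 821.6 = 616 kN.
Bearing governs: 616 kN.

616 kN (bearing governs)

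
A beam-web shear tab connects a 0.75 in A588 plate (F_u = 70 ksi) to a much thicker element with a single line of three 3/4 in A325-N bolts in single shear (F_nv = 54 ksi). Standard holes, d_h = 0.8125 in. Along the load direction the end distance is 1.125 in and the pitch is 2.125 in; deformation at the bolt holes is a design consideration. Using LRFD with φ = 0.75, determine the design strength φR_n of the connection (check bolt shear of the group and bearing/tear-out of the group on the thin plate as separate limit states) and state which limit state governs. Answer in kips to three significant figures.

53.7 kips (bolt shear governs)

Bolt shear: A_b = π·0.75²/4 = 0.4418 in²; R_n = 54 × 0.4418 × 3 × 1 = 71.57 kips → 0.75 × 71.57 = 53.7 kips.
Bearing (1.2 l_c t F_u ≤ 2.4 d t F_u): upper limit = 2.4·0.75·0.75·70 = 94.5 kips.
  Edge l_c = 1.125 − 0.8125/2 = 0.7188 → r_n = 45.28 kips; interior l_c = 2.125 − 0.8125 = 1.312 → r_n = 82.69 kips.
  R_n,bearing = 1·45.28 + 2·82.69 = 210.7 kips → 0.75 × 210.7 = 158 kips.
Bolt shear governs: 53.7 kips.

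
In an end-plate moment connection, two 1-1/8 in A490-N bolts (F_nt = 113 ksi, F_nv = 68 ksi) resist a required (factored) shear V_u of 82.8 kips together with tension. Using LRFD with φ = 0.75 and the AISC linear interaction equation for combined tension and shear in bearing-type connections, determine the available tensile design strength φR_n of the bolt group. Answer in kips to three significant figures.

81.4 kips

A_b = π·1.125²/4 = 0.994 in²; f_rv = 82.8 / (2 × 0.994) = 41.65 ksi.
F'_nt = 1.3 F_nt − (F_nt / φF_nv) f_rv = 1.3·113 − (113/(0.75·68))·41.65 = 54.62 ksi, capped at F_nt → F'_nt = 54.62 ksi.
R_n = F'_nt · A_b · n = 54.62 × 0.994 × 2 = 108.6 kips.
Design strength φR_n = 0.75 × 108.6 = 81.4 kips.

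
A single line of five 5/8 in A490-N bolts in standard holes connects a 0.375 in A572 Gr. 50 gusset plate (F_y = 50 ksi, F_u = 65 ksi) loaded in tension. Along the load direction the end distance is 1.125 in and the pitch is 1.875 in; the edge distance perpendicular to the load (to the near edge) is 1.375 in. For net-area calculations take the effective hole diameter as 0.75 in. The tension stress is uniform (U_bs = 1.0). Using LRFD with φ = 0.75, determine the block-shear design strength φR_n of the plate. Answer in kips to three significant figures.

75.9 kips

Shear plane L_v = 1.125 + 4·1.875 = 8.625 in; A_gv = 8.625 × 0.375 = 3.234 in².
A_nv = (8.625 − 4.5·0.75) × 0.375 = 1.969 in².
A_nt = (1.375 − 0.5·0.75) × 0.375 = 0.375 in².
0.6 F_u A_nv = 76.78 kips; 0.6 F_y A_gv = 97.03 kips → shear rupture governs the shear term.
R_n = 76.78 + 1.0 × 65 × 0.375 = 101.2 kips.
Design strength φR_n = 0.75 × 101.2 = 75.9 kips.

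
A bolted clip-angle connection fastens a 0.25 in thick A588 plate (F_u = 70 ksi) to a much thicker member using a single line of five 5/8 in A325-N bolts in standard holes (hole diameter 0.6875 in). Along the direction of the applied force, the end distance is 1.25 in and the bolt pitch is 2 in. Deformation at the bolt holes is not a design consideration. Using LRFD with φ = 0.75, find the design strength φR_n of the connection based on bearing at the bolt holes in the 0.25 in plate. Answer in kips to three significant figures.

Per bolt r_n = 1.5 l_c t F_u ≤ 3.0 d t F_u; upper limit = 3.0 × 0.625 × 0.25 × 70 = 32.81 kips.
Edge bolt: l_c = 1.25 − 0.6875/2 = 0.9062 in → 1.5 × 0.9062 × 0.25 × 70 = 23.79 → r_n = 23.79 kips.
Interior bolts: l_c = 2 − 0.6875 = 1.312 in → 1.5 × 1.312 × 0.25 × 70 = 34.45 → r_n = 32.81 kips.
R_n = 1 × 23.79 + 4 × 32.81 = 155 kips.
Design strength φR_n = 0.75 × 155 = 116 kips.

116 kips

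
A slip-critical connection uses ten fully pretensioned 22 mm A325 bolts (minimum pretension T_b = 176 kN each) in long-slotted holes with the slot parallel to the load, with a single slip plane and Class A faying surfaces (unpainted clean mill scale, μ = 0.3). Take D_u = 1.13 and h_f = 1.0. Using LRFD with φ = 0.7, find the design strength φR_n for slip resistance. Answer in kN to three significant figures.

R_n = μ · D_u · h_f · T_b · n_s · n_b = 0.3 × 1.13 × 1.0 × 176 × 1 × 10 = 596.6 kN.
Design strength φR_n = 0.7 × 596.6 = 418 kN.

418 kN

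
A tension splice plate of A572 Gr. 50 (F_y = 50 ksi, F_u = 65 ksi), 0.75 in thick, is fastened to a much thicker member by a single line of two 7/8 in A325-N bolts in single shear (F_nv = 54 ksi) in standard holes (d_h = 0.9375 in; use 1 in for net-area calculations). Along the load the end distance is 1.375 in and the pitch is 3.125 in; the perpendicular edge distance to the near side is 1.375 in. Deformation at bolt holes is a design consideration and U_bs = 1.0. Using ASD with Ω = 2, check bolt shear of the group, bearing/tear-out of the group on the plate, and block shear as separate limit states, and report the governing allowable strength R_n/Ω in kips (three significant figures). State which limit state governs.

32.5 kips (bolt shear governs)

Bolt shear: A_b = π·0.875²/4 = 0.6013 in²; R_n = 54 × 0.6013 × 2 × 1 = 64.94 kips → 64.94 / 2 = 32.5 kips.
Bearing: edge l_c = 0.9062, r_n = 53.02 kips; interior l_c = 2.188, r_n = 102.4 kips; R_n = 53.02 + 1·102.4 = 155.4 kips → 77.7 kips.
Block shear: A_gv = 3.375, A_nv = 2.25, A_nt = 0.6562 in²; R_n = min(0.6F_uA_nv, 0.6F_yA_gv) + U_bs·F_u·A_nt = 130.4 kips → 65.2 kips.
Bolt shear governs: 32.5 kips.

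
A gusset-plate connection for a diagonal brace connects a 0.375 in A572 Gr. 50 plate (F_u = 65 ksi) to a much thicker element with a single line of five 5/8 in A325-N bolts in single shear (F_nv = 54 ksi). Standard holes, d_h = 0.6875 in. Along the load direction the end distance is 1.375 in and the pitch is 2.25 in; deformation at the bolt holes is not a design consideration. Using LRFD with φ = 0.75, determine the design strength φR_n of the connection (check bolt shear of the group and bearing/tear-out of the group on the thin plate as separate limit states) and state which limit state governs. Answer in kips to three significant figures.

62.1 kips (bolt shear governs)

Bolt shear: A_b = π·0.625²/4 = 0.3068 in²; R_n = 54 × 0.3068 × 5 × 1 = 82.83 kips → 0.75 × 82.83 = 62.1 kips.
Bearing (1.5 l_c t F_u ≤ 3.0 d t F_u): upper limit = 3.0·0.625·0.375·65 = 45.7 kips.
  Edge l_c = 1.375 − 0.6875/2 = 1.031 → r_n = 37.71 kips; interior l_c = 2.25 − 0.6875 = 1.562 → r_n = 45.7 kips.
  R_n,bearing = 1·37.71 + 4·45.7 = 220.5 kips → 0.75 × 220.5 = 165 kips.
Bolt shear governs: 62.1 kips.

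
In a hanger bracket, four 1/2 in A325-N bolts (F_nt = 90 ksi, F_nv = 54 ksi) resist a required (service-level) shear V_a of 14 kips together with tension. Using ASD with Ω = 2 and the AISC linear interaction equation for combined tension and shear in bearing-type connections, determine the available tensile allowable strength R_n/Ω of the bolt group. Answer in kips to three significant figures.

A_b = π·0.5²/4 = 0.1963 in²; f_rv = 14 / (4 × 0.1963) = 17.83 ksi.
F'_nt = 1.3 F_nt − (Ω F_nt / F_nv) f_rv = 1.3·90 − (2·90/54)·17.83 = 57.58 ksi, capped at F_nt → F'_nt = 57.58 ksi.
R_n = F'_nt · A_b · n = 57.58 × 0.1963 × 4 = 45.22 kips.
Allowable strength R_n/Ω = 45.22 / 2 = 22.6 kips.

22.6 kips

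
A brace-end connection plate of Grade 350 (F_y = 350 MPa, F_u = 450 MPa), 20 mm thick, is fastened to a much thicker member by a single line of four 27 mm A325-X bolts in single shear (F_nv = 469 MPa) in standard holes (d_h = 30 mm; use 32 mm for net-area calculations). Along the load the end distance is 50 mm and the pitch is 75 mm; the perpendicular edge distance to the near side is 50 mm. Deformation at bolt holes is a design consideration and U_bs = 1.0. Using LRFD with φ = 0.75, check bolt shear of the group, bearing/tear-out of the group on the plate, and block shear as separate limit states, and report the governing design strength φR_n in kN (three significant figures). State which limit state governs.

806 kN (bolt shear governs)

Bolt shear: A_b = π·27²/4 = 572.6 mm²; R_n = 469 × 572.6 × 4 × 1 / 1000 = 1074 kN → 0.75 × 1074 = 806 kN.
Bearing: edge l_c = 35, r_n = 378 kN; interior l_c = 45, r_n = 486 kN; R_n = 378 + 3·486 = 1836 kN → 1380 kN.
Block shear: A_gv = 5500, A_nv = 3260, A_nt = 680 mm²; R_n = min(0.6F_uA_nv, 0.6F_yA_gv) + U_bs·F_u·A_nt = 1186 kN → 890 kN.
Bolt shear governs: 806 kN.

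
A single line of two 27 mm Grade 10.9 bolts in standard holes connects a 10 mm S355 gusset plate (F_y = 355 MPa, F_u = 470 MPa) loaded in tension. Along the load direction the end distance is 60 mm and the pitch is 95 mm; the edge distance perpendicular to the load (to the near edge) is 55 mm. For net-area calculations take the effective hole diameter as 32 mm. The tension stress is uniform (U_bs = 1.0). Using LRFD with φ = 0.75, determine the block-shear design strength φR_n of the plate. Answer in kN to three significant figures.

Shear plane L_v = 60 + 1·95 = 155 mm; A_gv = 155 × 10 = 1550 mm².
A_nv = (155 − 1.5·32) × 10 = 1070 mm².
A_nt = (55 − 0.5·32) × 10 = 390 mm².
0.6 F_u A_nv = 301.7 kN; 0.6 F_y A_gv = 330.2 kN → shear rupture governs the shear term.
R_n = 301.7 + 1.0 × 470 × 390 / 1000 = 485 kN.
Design strength φR_n = 0.75 × 485 = 364 kN.

364 kN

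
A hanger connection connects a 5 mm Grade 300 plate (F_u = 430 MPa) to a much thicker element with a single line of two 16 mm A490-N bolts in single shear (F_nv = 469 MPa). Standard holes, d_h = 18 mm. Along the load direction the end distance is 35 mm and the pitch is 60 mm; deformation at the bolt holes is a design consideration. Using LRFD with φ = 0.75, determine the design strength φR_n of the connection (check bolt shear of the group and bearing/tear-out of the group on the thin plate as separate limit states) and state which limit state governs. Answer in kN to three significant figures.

112 kN (bearing governs)

Bolt shear: A_b = π·16²/4 = 201.1 mm²; R_n = 469 × 201.1 × 2 × 1 / 1000 = 188.6 kN → 0.75 × 188.6 = 141 kN.
Bearing (1.2 l_c t F_u ≤ 2.4 d t F_u): upper limit = 2.4·16·5·430 / 1000 = 82.56 kN.
  Edge l_c = 35 − 18/2 = 26 → r_n = 67.08 kN; interior l_c = 60 − 18 = 42 → r_n = 82.56 kN.
  R_n,bearing = 1·67.08 + 1·82.56 = 149.6 kN → 0.75 × 149.6 = 112 kN.
Bearing governs: 112 kN.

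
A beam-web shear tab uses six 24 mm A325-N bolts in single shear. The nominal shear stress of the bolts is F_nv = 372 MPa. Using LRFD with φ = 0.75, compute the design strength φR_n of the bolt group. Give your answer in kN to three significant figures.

A_b = π × 24² / 4 = 452.4 mm².
R_n = F_nv · A_b · n · n_s = 372 × 452.4 × 6 × 1 / 1000 = 1010 kN.
Design strength φR_n = 0.75 × 1010 = 757 kN.

757 kN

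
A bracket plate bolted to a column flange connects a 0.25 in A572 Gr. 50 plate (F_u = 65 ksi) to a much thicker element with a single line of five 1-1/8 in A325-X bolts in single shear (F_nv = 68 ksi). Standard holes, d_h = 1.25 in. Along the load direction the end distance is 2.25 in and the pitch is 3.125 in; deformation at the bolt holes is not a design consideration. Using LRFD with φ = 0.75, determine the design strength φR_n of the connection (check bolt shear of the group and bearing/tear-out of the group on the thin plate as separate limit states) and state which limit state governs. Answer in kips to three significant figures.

167 kips (bearing governs)

Bolt shear: A_b = π·1.125²/4 = 0.994 in²; R_n = 68 × 0.994 × 5 × 1 = 338 kips → 0.75 × 338 = 253 kips.
Bearing (1.5 l_c t F_u ≤ 3.0 d t F_u): upper limit = 3.0·1.125·0.25·65 = 54.84 kips.
  Edge l_c = 2.25 − 1.25/2 = 1.625 → r_n = 39.61 kips; interior l_c = 3.125 − 1.25 = 1.875 → r_n = 45.7 kips.
  R_n,bearing = 1·39.61 + 4·45.7 = 222.4 kips → 0.75 × 222.4 = 167 kips.
Bearing governs: 167 kips.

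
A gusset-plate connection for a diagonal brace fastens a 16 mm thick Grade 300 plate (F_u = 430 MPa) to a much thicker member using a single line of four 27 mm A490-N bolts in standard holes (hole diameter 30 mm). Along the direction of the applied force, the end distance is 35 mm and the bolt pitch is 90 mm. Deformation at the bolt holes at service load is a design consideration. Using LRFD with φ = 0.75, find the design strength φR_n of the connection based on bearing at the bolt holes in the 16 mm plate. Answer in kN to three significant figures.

Per bolt r_n = 1.2 l_c t F_u ≤ 2.4 d t F_u; upper limit = 2.4 × 27 × 16 × 430 / 1000 = 445.8 kN.
Edge bolt: l_c = 35 − 30/2 = 20 mm → 1.2 × 20 × 16 × 430 / 1000 = 165.1 → r_n = 165.1 kN.
Interior bolts: l_c = 90 − 30 = 60 mm → 1.2 × 60 × 16 × 430 / 1000 = 495.4 → r_n = 445.8 kN.
R_n = 1 × 165.1 + 3 × 445.8 = 1503 kN.
Design strength φR_n = 0.75 × 1503 = 1130 kN.

1130 kN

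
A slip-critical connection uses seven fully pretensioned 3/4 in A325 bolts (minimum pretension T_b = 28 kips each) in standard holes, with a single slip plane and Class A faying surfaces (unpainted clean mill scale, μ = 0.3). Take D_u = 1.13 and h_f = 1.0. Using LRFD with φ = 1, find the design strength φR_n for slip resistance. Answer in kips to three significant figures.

R_n = μ · D_u · h_f · T_b · n_s · n_b = 0.3 × 1.13 × 1.0 × 28 × 1 × 7 = 66.44 kips.
Design strength φR_n = 1 × 66.44 = 66.4 kips.

66.4 kips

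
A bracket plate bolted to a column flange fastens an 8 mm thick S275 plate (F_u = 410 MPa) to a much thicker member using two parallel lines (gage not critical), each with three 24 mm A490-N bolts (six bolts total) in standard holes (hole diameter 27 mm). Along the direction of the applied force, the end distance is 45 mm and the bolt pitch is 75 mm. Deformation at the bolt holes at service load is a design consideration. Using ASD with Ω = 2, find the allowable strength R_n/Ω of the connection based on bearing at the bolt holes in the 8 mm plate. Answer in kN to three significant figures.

502 kN

Per bolt r_n = 1.2 l_c t F_u ≤ 2.4 d t F_u; upper limit = 2.4 × 24 × 8 × 410 / 1000 = 188.9 kN.
Edge bolt: l_c = 45 − 27/2 = 31.5 mm → 1.2 × 31.5 × 8 × 410 / 1000 = 124 → r_n = 124 kN.
Interior bolts: l_c = 75 − 27 = 48 mm → 1.2 × 48 × 8 × 410 / 1000 = 188.9 → r_n = 188.9 kN.
R_n = 2 × 124 + 4 × 188.9 = 1004 kN.
Allowable strength R_n/Ω = 1004 / 2 = 502 kN.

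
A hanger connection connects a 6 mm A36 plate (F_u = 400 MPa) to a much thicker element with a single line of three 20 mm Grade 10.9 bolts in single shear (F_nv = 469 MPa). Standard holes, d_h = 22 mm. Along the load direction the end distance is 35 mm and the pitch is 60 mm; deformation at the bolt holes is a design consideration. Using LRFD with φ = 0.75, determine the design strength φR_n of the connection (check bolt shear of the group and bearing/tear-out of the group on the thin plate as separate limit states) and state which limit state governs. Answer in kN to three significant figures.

216 kN (bearing governs)

Bolt shear: A_b = π·20²/4 = 314.2 mm²; R_n = 469 × 314.2 × 3 × 1 / 1000 = 442 kN → 0.75 × 442 = 332 kN.
Bearing (1.2 l_c t F_u ≤ 2.4 d t F_u): upper limit = 2.4·20·6·400 / 1000 = 115.2 kN.
  Edge l_c = 35 − 22/2 = 24 → r_n = 69.12 kN; interior l_c = 60 − 22 = 38 → r_n = 109.4 kN.
  R_n,bearing = 1·69.12 + 2·109.4 = 288 kN → 0.75 × 288 = 216 kN.
Bearing governs: 216 kN.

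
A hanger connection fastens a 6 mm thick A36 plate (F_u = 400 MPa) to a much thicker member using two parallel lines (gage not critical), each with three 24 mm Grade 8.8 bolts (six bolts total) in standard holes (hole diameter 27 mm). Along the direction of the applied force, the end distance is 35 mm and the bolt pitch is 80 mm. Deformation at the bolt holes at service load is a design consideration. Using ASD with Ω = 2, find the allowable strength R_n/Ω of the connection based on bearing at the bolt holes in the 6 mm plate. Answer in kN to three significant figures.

338 kN

Per bolt r_n = 1.2 l_c t F_u ≤ 2.4 d t F_u; upper limit = 2.4 × 24 × 6 × 400 / 1000 = 138.2 kN.
Edge bolt: l_c = 35 − 27/2 = 21.5 mm → 1.2 × 21.5 × 6 × 400 / 1000 = 61.92 → r_n = 61.92 kN.
Interior bolts: l_c = 80 − 27 = 53 mm → 1.2 × 53 × 6 × 400 / 1000 = 152.6 → r_n = 138.2 kN.
R_n = 2 × 61.92 + 4 × 138.2 = 676.8 kN.
Allowable strength R_n/Ω = 676.8 / 2 = 338 kN.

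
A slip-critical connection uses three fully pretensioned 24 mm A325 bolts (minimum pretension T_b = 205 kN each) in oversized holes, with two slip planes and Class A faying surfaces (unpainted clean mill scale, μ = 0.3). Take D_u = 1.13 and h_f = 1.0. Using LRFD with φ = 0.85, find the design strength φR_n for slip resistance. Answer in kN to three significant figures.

R_n = μ · D_u · h_f · T_b · n_s · n_b = 0.3 × 1.13 × 1.0 × 205 × 2 × 3 = 417 kN.
Design strength φR_n = 0.85 × 417 = 354 kN.

354 kN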